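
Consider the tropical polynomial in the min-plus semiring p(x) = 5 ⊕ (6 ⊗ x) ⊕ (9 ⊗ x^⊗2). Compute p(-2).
p(-2) = 4

A tropical monomial a ⊗ x^⊗i evaluates to a + i · x. Evaluating each term at x = -2:
  Term 0 contributes 5 + 0 · -2 = 5
  Term 1 contributes 6 + 1 · -2 = 4
  Term 2 contributes 9 + 2 · -2 = 5
p(-2) = ⊕ of these = min[5, 4, 5] = 4.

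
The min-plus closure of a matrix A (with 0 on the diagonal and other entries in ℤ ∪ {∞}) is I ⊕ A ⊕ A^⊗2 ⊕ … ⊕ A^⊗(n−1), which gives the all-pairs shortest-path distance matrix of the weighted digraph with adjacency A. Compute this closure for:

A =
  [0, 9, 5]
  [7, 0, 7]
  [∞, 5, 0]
Closure =
  [0, 9, 5]
  [7, 0, 7]
  [12, 5, 0]

This is the Floyd-Warshall all-pairs shortest-path computation. For each intermediate vertex k = 0, 1, …, 2, update dist[i][j] ← min(dist[i][j], dist[i][k] + dist[k][j]). The final matrix gives, for each (i, j), the minimum total weight of any directed path from i to j (possibly empty when i = j).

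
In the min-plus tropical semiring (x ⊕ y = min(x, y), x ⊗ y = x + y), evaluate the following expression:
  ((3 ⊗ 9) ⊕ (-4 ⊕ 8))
((3 ⊗ 9) ⊕ (-4 ⊕ 8)) = -4

Expand innermost to outermost. Recall ⊕ takes the minimum of its arguments and ⊗ takes their sum. Working out the expression ((3 ⊗ 9) ⊕ (-4 ⊕ 8)) gives -4.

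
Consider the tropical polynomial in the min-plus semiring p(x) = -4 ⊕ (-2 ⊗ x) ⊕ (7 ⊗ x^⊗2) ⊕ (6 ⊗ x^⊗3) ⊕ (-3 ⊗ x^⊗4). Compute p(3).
p(3) = -4

A tropical monomial a ⊗ x^⊗i evaluates to a + i · x. Evaluating each term at x = 3:
  Term 0 contributes -4 + 0 · 3 = -4
  Term 1 contributes -2 + 1 · 3 = 1
  Term 2 contributes 7 + 2 · 3 = 13
  Term 3 contributes 6 + 3 · 3 = 15
  Term 4 contributes -3 + 4 · 3 = 9
p(3) = ⊕ of these = min[-4, 1, 13, 15, 9] = -4.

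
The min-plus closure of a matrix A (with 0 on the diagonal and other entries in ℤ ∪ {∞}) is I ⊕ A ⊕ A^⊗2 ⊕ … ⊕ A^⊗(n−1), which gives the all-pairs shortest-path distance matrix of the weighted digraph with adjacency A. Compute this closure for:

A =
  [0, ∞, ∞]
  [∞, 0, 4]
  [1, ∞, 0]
Closure =
  [0, ∞, ∞]
  [5, 0, 4]
  [1, ∞, 0]

This is the Floyd-Warshall all-pairs shortest-path computation. For each intermediate vertex k = 0, 1, …, 2, update dist[i][j] ← min(dist[i][j], dist[i][k] + dist[k][j]). The final matrix gives, for each (i, j), the minimum total weight of any directed path from i to j (possibly empty when i = j).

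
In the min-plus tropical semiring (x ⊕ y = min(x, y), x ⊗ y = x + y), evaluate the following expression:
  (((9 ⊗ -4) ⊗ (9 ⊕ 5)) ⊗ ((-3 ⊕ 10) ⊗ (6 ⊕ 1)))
(((9 ⊗ -4) ⊗ (9 ⊕ 5)) ⊗ ((-3 ⊕ 10) ⊗ (6 ⊕ 1))) = 8

Expand innermost to outermost. Recall ⊕ takes the minimum of its arguments and ⊗ takes their sum. Working out the expression (((9 ⊗ -4) ⊗ (9 ⊕ 5)) ⊗ ((-3 ⊕ 10) ⊗ (6 ⊕ 1))) gives 8.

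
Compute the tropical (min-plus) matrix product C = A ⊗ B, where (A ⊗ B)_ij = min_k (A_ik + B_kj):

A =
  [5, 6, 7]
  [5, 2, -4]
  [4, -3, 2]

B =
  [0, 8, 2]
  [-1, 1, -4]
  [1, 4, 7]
A ⊗ B =
  [5, 7, 2]
  [-3, 0, -2]
  [-4, -2, -7]

Apply the min-plus product entry-by-entry:
  C[0][0] = min over k of (A[0][0] + B[0][0] = 5 + 0 = 5, A[0][1] + B[1][0] = 6 + -1 = 5, A[0][2] + B[2][0] = 7 + 1 = 8) = 5 (attained at k = 0)
  C[0][1] = min over k of (A[0][0] + B[0][1] = 5 + 8 = 13, A[0][1] + B[1][1] = 6 + 1 = 7, A[0][2] + B[2][1] = 7 + 4 = 11) = 7 (attained at k = 1)
  C[0][2] = min over k of (A[0][0] + B[0][2] = 5 + 2 = 7, A[0][1] + B[1][2] = 6 + -4 = 2, A[0][2] + B[2][2] = 7 + 7 = 14) = 2 (attained at k = 1)
  C[1][0] = min over k of (A[1][0] + B[0][0] = 5 + 0 = 5, A[1][1] + B[1][0] = 2 + -1 = 1, A[1][2] + B[2][0] = -4 + 1 = -3) = -3 (attained at k = 2)
  C[1][1] = min over k of (A[1][0] + B[0][1] = 5 + 8 = 13, A[1][1] + B[1][1] = 2 + 1 = 3, A[1][2] + B[2][1] = -4 + 4 = 0) = 0 (attained at k = 2)
  C[1][2] = min over k of (A[1][0] + B[0][2] = 5 + 2 = 7, A[1][1] + B[1][2] = 2 + -4 = -2, A[1][2] + B[2][2] = -4 + 7 = 3) = -2 (attained at k = 1)
  C[2][0] = min over k of (A[2][0] + B[0][0] = 4 + 0 = 4, A[2][1] + B[1][0] = -3 + -1 = -4, A[2][2] + B[2][0] = 2 + 1 = 3) = -4 (attained at k = 1)
  C[2][1] = min over k of (A[2][0] + B[0][1] = 4 + 8 = 12, A[2][1] + B[1][1] = -3 + 1 = -2, A[2][2] + B[2][1] = 2 + 4 = 6) = -2 (attained at k = 1)
  C[2][2] = min over k of (A[2][0] + B[0][2] = 4 + 2 = 6, A[2][1] + B[1][2] = -3 + -4 = -7, A[2][2] + B[2][2] = 2 + 7 = 9) = -7 (attained at k = 1)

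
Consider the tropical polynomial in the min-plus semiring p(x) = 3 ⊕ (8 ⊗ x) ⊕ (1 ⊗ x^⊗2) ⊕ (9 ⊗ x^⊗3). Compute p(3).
p(3) = 3

A tropical monomial a ⊗ x^⊗i evaluates to a + i · x. Evaluating each term at x = 3:
  Term 0 contributes 3 + 0 · 3 = 3
  Term 1 contributes 8 + 1 · 3 = 11
  Term 2 contributes 1 + 2 · 3 = 7
  Term 3 contributes 9 + 3 · 3 = 18
p(3) = ⊕ of these = min[3, 11, 7, 18] = 3.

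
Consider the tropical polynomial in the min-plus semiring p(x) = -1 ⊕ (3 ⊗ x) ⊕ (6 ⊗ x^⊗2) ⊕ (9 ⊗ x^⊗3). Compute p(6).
p(6) = -1

A tropical monomial a ⊗ x^⊗i evaluates to a + i · x. Evaluating each term at x = 6:
  Term 0 contributes -1 + 0 · 6 = -1
  Term 1 contributes 3 + 1 · 6 = 9
  Term 2 contributes 6 + 2 · 6 = 18
  Term 3 contributes 9 + 3 · 6 = 27
p(6) = ⊕ of these = min[-1, 9, 18, 27] = -1.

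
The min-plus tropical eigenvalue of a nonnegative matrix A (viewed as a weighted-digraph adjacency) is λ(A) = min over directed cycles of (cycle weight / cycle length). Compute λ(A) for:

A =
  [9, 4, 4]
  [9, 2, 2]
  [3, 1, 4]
λ(A) = 3/2

Enumerate directed cycles and compute their means (weight / length). Sample:
  cycle 0 → 0: weight = 9, length = 1, mean = 9/1 ≈ 9.000
  cycle 1 → 1: weight = 2, length = 1, mean = 2/1 ≈ 2.000
  cycle 2 → 2: weight = 4, length = 1, mean = 4/1 ≈ 4.000
  cycle 0 → 1 → 0: weight = 13, length = 2, mean = 13/2 ≈ 6.500
  cycle 0 → 2 → 0: weight = 7, length = 2, mean = 7/2 ≈ 3.500
  cycle 1 → 0 → 1: weight = 13, length = 2, mean = 13/2 ≈ 6.500
Minimum mean = 1.500, attained e.g. along the cycle 1 → 2 → 1 with weight 3 and length 2. So λ(A) = 3/2 = 3/2.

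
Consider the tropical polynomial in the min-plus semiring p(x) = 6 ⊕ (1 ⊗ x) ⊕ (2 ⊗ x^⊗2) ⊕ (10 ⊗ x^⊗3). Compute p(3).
p(3) = 4

A tropical monomial a ⊗ x^⊗i evaluates to a + i · x. Evaluating each term at x = 3:
  Term 0 contributes 6 + 0 · 3 = 6
  Term 1 contributes 1 + 1 · 3 = 4
  Term 2 contributes 2 + 2 · 3 = 8
  Term 3 contributes 10 + 3 · 3 = 19
p(3) = ⊕ of these = min[6, 4, 8, 19] = 4.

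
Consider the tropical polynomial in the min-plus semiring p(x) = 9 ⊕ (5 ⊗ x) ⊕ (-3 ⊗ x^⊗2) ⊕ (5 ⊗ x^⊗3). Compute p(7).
p(7) = 9

A tropical monomial a ⊗ x^⊗i evaluates to a + i · x. Evaluating each term at x = 7:
  Term 0 contributes 9 + 0 · 7 = 9
  Term 1 contributes 5 + 1 · 7 = 12
  Term 2 contributes -3 + 2 · 7 = 11
  Term 3 contributes 5 + 3 · 7 = 26
p(7) = ⊕ of these = min[9, 12, 11, 26] = 9.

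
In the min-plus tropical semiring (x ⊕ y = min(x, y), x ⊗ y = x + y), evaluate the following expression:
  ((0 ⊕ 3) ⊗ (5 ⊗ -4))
((0 ⊕ 3) ⊗ (5 ⊗ -4)) = 1

Expand innermost to outermost. Recall ⊕ takes the minimum of its arguments and ⊗ takes their sum. Working out the expression ((0 ⊕ 3) ⊗ (5 ⊗ -4)) gives 1.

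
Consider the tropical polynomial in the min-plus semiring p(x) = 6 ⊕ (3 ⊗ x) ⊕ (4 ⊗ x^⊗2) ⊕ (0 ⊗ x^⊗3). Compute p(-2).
p(-2) = -6

A tropical monomial a ⊗ x^⊗i evaluates to a + i · x. Evaluating each term at x = -2:
  Term 0 contributes 6 + 0 · -2 = 6
  Term 1 contributes 3 + 1 · -2 = 1
  Term 2 contributes 4 + 2 · -2 = 0
  Term 3 contributes 0 + 3 · -2 = -6
p(-2) = ⊕ of these = min[6, 1, 0, -6] = -6.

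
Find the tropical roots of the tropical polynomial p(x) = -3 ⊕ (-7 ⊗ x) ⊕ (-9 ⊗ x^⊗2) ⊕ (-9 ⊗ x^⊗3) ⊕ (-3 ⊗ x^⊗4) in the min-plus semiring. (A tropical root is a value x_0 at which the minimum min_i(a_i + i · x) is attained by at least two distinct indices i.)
Roots: {-6, 0, 2, 4}

Each tropical root is a break point of the lower envelope of the lines y = a_i + i · x (there are 5 lines, with slopes 0, 1, ..., 4). Only the lines that attain the minimum somewhere contribute to roots; other lines are dominated. Here the surviving (envelope) indices are i = 4, i = 3, i = 2, i = 1, i = 0.
Intersections between consecutive envelope lines give the roots: for adjacent envelope indices i < j the intersection is x = (a_i − a_j) / (j − i). Reading off the sorted break points: {-6, 0, 2, 4}.
Verification: at each break x_0, at least two indices attain the minimum of min_i(a_i + i · x_0).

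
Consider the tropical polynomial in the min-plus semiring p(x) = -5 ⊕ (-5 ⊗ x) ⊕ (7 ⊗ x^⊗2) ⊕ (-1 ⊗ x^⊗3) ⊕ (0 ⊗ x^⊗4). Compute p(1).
p(1) = -5

A tropical monomial a ⊗ x^⊗i evaluates to a + i · x. Evaluating each term at x = 1:
  Term 0 contributes -5 + 0 · 1 = -5
  Term 1 contributes -5 + 1 · 1 = -4
  Term 2 contributes 7 + 2 · 1 = 9
  Term 3 contributes -1 + 3 · 1 = 2
  Term 4 contributes 0 + 4 · 1 = 4
p(1) = ⊕ of these = min[-5, -4, 9, 2, 4] = -5.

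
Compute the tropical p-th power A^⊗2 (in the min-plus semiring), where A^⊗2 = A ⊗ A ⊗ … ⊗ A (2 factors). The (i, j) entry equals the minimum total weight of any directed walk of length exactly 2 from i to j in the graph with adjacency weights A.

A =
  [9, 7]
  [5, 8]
A^⊗2 =
  [12, 15]
  [13, 12]

Each entry (A^⊗2)_ij equals the minimum over all length-2 walks i = v_0 → v_1 → … → v_2 = j of Σ_t A[v_t][v_{t+1}]. For example, for (i, j) = (0, 1) we minimise over 2 possible intermediate vertex sequences; the minimum is 15, attained along the walk 0 → 1 → 1.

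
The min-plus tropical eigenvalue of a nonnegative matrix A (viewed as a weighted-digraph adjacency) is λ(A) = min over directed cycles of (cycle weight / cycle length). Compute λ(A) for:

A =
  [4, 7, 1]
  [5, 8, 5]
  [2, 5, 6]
λ(A) = 3/2

Enumerate directed cycles and compute their means (weight / length). Sample:
  cycle 0 → 0: weight = 4, length = 1, mean = 4/1 ≈ 4.000
  cycle 1 → 1: weight = 8, length = 1, mean = 8/1 ≈ 8.000
  cycle 2 → 2: weight = 6, length = 1, mean = 6/1 ≈ 6.000
  cycle 0 → 1 → 0: weight = 12, length = 2, mean = 12/2 ≈ 6.000
  cycle 0 → 2 → 0: weight = 3, length = 2, mean = 3/2 ≈ 1.500
  cycle 1 → 0 → 1: weight = 12, length = 2, mean = 12/2 ≈ 6.000
Minimum mean = 1.500, attained e.g. along the cycle 0 → 2 → 0 with weight 3 and length 2. So λ(A) = 3/2 = 3/2.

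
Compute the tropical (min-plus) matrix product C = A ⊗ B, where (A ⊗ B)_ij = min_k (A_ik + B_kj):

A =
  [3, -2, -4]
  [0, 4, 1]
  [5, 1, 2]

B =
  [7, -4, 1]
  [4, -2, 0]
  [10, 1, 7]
A ⊗ B =
  [2, -4, -2]
  [7, -4, 1]
  [5, -1, 1]

Apply the min-plus product entry-by-entry:
  C[0][0] = min over k of (A[0][0] + B[0][0] = 3 + 7 = 10, A[0][1] + B[1][0] = -2 + 4 = 2, A[0][2] + B[2][0] = -4 + 10 = 6) = 2 (attained at k = 1)
  C[0][1] = min over k of (A[0][0] + B[0][1] = 3 + -4 = -1, A[0][1] + B[1][1] = -2 + -2 = -4, A[0][2] + B[2][1] = -4 + 1 = -3) = -4 (attained at k = 1)
  C[0][2] = min over k of (A[0][0] + B[0][2] = 3 + 1 = 4, A[0][1] + B[1][2] = -2 + 0 = -2, A[0][2] + B[2][2] = -4 + 7 = 3) = -2 (attained at k = 1)
  C[1][0] = min over k of (A[1][0] + B[0][0] = 0 + 7 = 7, A[1][1] + B[1][0] = 4 + 4 = 8, A[1][2] + B[2][0] = 1 + 10 = 11) = 7 (attained at k = 0)
  C[1][1] = min over k of (A[1][0] + B[0][1] = 0 + -4 = -4, A[1][1] + B[1][1] = 4 + -2 = 2, A[1][2] + B[2][1] = 1 + 1 = 2) = -4 (attained at k = 0)
  C[1][2] = min over k of (A[1][0] + B[0][2] = 0 + 1 = 1, A[1][1] + B[1][2] = 4 + 0 = 4, A[1][2] + B[2][2] = 1 + 7 = 8) = 1 (attained at k = 0)
  C[2][0] = min over k of (A[2][0] + B[0][0] = 5 + 7 = 12, A[2][1] + B[1][0] = 1 + 4 = 5, A[2][2] + B[2][0] = 2 + 10 = 12) = 5 (attained at k = 1)
  C[2][1] = min over k of (A[2][0] + B[0][1] = 5 + -4 = 1, A[2][1] + B[1][1] = 1 + -2 = -1, A[2][2] + B[2][1] = 2 + 1 = 3) = -1 (attained at k = 1)
  C[2][2] = min over k of (A[2][0] + B[0][2] = 5 + 1 = 6, A[2][1] + B[1][2] = 1 + 0 = 1, A[2][2] + B[2][2] = 2 + 7 = 9) = 1 (attained at k = 1)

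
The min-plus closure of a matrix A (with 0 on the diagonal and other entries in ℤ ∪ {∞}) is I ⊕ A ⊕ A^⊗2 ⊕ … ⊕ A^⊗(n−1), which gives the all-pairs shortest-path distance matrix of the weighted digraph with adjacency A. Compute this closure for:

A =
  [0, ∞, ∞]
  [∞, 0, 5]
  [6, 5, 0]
Closure =
  [0, ∞, ∞]
  [11, 0, 5]
  [6, 5, 0]

This is the Floyd-Warshall all-pairs shortest-path computation. For each intermediate vertex k = 0, 1, …, 2, update dist[i][j] ← min(dist[i][j], dist[i][k] + dist[k][j]). The final matrix gives, for each (i, j), the minimum total weight of any directed path from i to j (possibly empty when i = j).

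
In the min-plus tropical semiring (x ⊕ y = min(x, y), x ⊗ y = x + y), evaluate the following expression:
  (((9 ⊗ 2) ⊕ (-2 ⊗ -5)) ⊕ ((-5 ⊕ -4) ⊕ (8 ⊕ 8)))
(((9 ⊗ 2) ⊕ (-2 ⊗ -5)) ⊕ ((-5 ⊕ -4) ⊕ (8 ⊕ 8))) = -7

Expand innermost to outermost. Recall ⊕ takes the minimum of its arguments and ⊗ takes their sum. Working out the expression (((9 ⊗ 2) ⊕ (-2 ⊗ -5)) ⊕ ((-5 ⊕ -4) ⊕ (8 ⊕ 8))) gives -7.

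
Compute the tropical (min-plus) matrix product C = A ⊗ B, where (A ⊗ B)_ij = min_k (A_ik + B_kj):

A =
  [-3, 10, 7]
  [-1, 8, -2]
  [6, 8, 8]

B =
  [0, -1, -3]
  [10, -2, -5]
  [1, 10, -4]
A ⊗ B =
  [-3, -4, -6]
  [-1, -2, -6]
  [6, 5, 3]

Apply the min-plus product entry-by-entry:
  C[0][0] = min over k of (A[0][0] + B[0][0] = -3 + 0 = -3, A[0][1] + B[1][0] = 10 + 10 = 20, A[0][2] + B[2][0] = 7 + 1 = 8) = -3 (attained at k = 0)
  C[0][1] = min over k of (A[0][0] + B[0][1] = -3 + -1 = -4, A[0][1] + B[1][1] = 10 + -2 = 8, A[0][2] + B[2][1] = 7 + 10 = 17) = -4 (attained at k = 0)
  C[0][2] = min over k of (A[0][0] + B[0][2] = -3 + -3 = -6, A[0][1] + B[1][2] = 10 + -5 = 5, A[0][2] + B[2][2] = 7 + -4 = 3) = -6 (attained at k = 0)
  C[1][0] = min over k of (A[1][0] + B[0][0] = -1 + 0 = -1, A[1][1] + B[1][0] = 8 + 10 = 18, A[1][2] + B[2][0] = -2 + 1 = -1) = -1 (attained at k = 0)
  C[1][1] = min over k of (A[1][0] + B[0][1] = -1 + -1 = -2, A[1][1] + B[1][1] = 8 + -2 = 6, A[1][2] + B[2][1] = -2 + 10 = 8) = -2 (attained at k = 0)
  C[1][2] = min over k of (A[1][0] + B[0][2] = -1 + -3 = -4, A[1][1] + B[1][2] = 8 + -5 = 3, A[1][2] + B[2][2] = -2 + -4 = -6) = -6 (attained at k = 2)
  C[2][0] = min over k of (A[2][0] + B[0][0] = 6 + 0 = 6, A[2][1] + B[1][0] = 8 + 10 = 18, A[2][2] + B[2][0] = 8 + 1 = 9) = 6 (attained at k = 0)
  C[2][1] = min over k of (A[2][0] + B[0][1] = 6 + -1 = 5, A[2][1] + B[1][1] = 8 + -2 = 6, A[2][2] + B[2][1] = 8 + 10 = 18) = 5 (attained at k = 0)
  C[2][2] = min over k of (A[2][0] + B[0][2] = 6 + -3 = 3, A[2][1] + B[1][2] = 8 + -5 = 3, A[2][2] + B[2][2] = 8 + -4 = 4) = 3 (attained at k = 0)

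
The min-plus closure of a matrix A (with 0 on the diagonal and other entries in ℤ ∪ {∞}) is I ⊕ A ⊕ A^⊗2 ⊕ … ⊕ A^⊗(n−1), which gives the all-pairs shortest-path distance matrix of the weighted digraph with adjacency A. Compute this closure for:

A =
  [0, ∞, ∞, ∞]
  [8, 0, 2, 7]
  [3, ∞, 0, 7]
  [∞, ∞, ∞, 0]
Closure =
  [0, ∞, ∞, ∞]
  [5, 0, 2, 7]
  [3, ∞, 0, 7]
  [∞, ∞, ∞, 0]

This is the Floyd-Warshall all-pairs shortest-path computation. For each intermediate vertex k = 0, 1, …, 3, update dist[i][j] ← min(dist[i][j], dist[i][k] + dist[k][j]). The final matrix gives, for each (i, j), the minimum total weight of any directed path from i to j (possibly empty when i = j).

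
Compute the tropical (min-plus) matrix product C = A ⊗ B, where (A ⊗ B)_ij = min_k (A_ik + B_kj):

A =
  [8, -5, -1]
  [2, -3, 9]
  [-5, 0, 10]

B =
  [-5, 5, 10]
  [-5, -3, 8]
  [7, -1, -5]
A ⊗ B =
  [-10, -8, -6]
  [-8, -6, 4]
  [-10, -3, 5]

Apply the min-plus product entry-by-entry:
  C[0][0] = min over k of (A[0][0] + B[0][0] = 8 + -5 = 3, A[0][1] + B[1][0] = -5 + -5 = -10, A[0][2] + B[2][0] = -1 + 7 = 6) = -10 (attained at k = 1)
  C[0][1] = min over k of (A[0][0] + B[0][1] = 8 + 5 = 13, A[0][1] + B[1][1] = -5 + -3 = -8, A[0][2] + B[2][1] = -1 + -1 = -2) = -8 (attained at k = 1)
  C[0][2] = min over k of (A[0][0] + B[0][2] = 8 + 10 = 18, A[0][1] + B[1][2] = -5 + 8 = 3, A[0][2] + B[2][2] = -1 + -5 = -6) = -6 (attained at k = 2)
  C[1][0] = min over k of (A[1][0] + B[0][0] = 2 + -5 = -3, A[1][1] + B[1][0] = -3 + -5 = -8, A[1][2] + B[2][0] = 9 + 7 = 16) = -8 (attained at k = 1)
  C[1][1] = min over k of (A[1][0] + B[0][1] = 2 + 5 = 7, A[1][1] + B[1][1] = -3 + -3 = -6, A[1][2] + B[2][1] = 9 + -1 = 8) = -6 (attained at k = 1)
  C[1][2] = min over k of (A[1][0] + B[0][2] = 2 + 10 = 12, A[1][1] + B[1][2] = -3 + 8 = 5, A[1][2] + B[2][2] = 9 + -5 = 4) = 4 (attained at k = 2)
  C[2][0] = min over k of (A[2][0] + B[0][0] = -5 + -5 = -10, A[2][1] + B[1][0] = 0 + -5 = -5, A[2][2] + B[2][0] = 10 + 7 = 17) = -10 (attained at k = 0)
  C[2][1] = min over k of (A[2][0] + B[0][1] = -5 + 5 = 0, A[2][1] + B[1][1] = 0 + -3 = -3, A[2][2] + B[2][1] = 10 + -1 = 9) = -3 (attained at k = 1)
  C[2][2] = min over k of (A[2][0] + B[0][2] = -5 + 10 = 5, A[2][1] + B[1][2] = 0 + 8 = 8, A[2][2] + B[2][2] = 10 + -5 = 5) = 5 (attained at k = 0)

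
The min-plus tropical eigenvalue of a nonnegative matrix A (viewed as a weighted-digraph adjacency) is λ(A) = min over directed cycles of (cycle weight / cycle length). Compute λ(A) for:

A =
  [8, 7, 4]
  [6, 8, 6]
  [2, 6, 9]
λ(A) = 3

Enumerate directed cycles and compute their means (weight / length). Sample:
  cycle 0 → 0: weight = 8, length = 1, mean = 8/1 ≈ 8.000
  cycle 1 → 1: weight = 8, length = 1, mean = 8/1 ≈ 8.000
  cycle 2 → 2: weight = 9, length = 1, mean = 9/1 ≈ 9.000
  cycle 0 → 1 → 0: weight = 13, length = 2, mean = 13/2 ≈ 6.500
  cycle 0 → 2 → 0: weight = 6, length = 2, mean = 6/2 ≈ 3.000
  cycle 1 → 0 → 1: weight = 13, length = 2, mean = 13/2 ≈ 6.500
Minimum mean = 3.000, attained e.g. along the cycle 0 → 2 → 0 with weight 6 and length 2. So λ(A) = 6/2 = 3.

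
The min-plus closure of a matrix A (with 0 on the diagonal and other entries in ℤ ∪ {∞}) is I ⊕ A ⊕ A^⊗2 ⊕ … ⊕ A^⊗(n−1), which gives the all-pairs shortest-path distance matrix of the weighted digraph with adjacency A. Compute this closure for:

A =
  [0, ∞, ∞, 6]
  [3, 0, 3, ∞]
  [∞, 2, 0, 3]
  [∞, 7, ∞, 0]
Closure =
  [0, 13, 16, 6]
  [3, 0, 3, 6]
  [5, 2, 0, 3]
  [10, 7, 10, 0]

This is the Floyd-Warshall all-pairs shortest-path computation. For each intermediate vertex k = 0, 1, …, 3, update dist[i][j] ← min(dist[i][j], dist[i][k] + dist[k][j]). The final matrix gives, for each (i, j), the minimum total weight of any directed path from i to j (possibly empty when i = j).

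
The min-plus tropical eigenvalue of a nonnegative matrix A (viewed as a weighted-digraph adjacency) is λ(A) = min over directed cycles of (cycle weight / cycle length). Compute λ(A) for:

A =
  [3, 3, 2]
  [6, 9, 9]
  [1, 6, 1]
λ(A) = 1

Enumerate directed cycles and compute their means (weight / length). Sample:
  cycle 0 → 0: weight = 3, length = 1, mean = 3/1 ≈ 3.000
  cycle 1 → 1: weight = 9, length = 1, mean = 9/1 ≈ 9.000
  cycle 2 → 2: weight = 1, length = 1, mean = 1/1 ≈ 1.000
  cycle 0 → 1 → 0: weight = 9, length = 2, mean = 9/2 ≈ 4.500
  cycle 0 → 2 → 0: weight = 3, length = 2, mean = 3/2 ≈ 1.500
  cycle 1 → 0 → 1: weight = 9, length = 2, mean = 9/2 ≈ 4.500
Minimum mean = 1.000, attained e.g. along the cycle 2 → 2 with weight 1 and length 1. So λ(A) = 1/1 = 1.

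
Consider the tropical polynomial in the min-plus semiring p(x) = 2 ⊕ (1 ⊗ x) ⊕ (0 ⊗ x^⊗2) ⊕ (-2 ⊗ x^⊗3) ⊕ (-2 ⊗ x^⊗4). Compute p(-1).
p(-1) = -6

A tropical monomial a ⊗ x^⊗i evaluates to a + i · x. Evaluating each term at x = -1:
  Term 0 contributes 2 + 0 · -1 = 2
  Term 1 contributes 1 + 1 · -1 = 0
  Term 2 contributes 0 + 2 · -1 = -2
  Term 3 contributes -2 + 3 · -1 = -5
  Term 4 contributes -2 + 4 · -1 = -6
p(-1) = ⊕ of these = min[2, 0, -2, -5, -6] = -6.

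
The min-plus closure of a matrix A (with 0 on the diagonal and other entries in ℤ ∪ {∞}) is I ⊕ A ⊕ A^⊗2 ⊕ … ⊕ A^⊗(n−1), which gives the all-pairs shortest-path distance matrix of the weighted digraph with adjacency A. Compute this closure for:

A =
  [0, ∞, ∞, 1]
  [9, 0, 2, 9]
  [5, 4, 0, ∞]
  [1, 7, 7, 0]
Closure =
  [0, 8, 8, 1]
  [7, 0, 2, 8]
  [5, 4, 0, 6]
  [1, 7, 7, 0]

This is the Floyd-Warshall all-pairs shortest-path computation. For each intermediate vertex k = 0, 1, …, 3, update dist[i][j] ← min(dist[i][j], dist[i][k] + dist[k][j]). The final matrix gives, for each (i, j), the minimum total weight of any directed path from i to j (possibly empty when i = j).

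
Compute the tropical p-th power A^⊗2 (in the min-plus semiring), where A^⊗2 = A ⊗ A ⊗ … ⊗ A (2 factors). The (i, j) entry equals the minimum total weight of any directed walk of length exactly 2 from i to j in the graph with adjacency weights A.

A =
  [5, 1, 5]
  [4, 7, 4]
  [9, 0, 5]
A^⊗2 =
  [5, 5, 5]
  [9, 4, 9]
  [4, 5, 4]

Each entry (A^⊗2)_ij equals the minimum over all length-2 walks i = v_0 → v_1 → … → v_2 = j of Σ_t A[v_t][v_{t+1}]. For example, for (i, j) = (0, 2) we minimise over 3 possible intermediate vertex sequences; the minimum is 5, attained along the walk 0 → 1 → 2.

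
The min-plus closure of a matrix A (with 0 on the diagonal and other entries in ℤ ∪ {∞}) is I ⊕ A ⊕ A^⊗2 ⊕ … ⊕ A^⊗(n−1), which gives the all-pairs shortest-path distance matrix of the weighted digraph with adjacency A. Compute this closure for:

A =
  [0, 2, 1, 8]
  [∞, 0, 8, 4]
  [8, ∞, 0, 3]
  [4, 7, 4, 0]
Closure =
  [0, 2, 1, 4]
  [8, 0, 8, 4]
  [7, 9, 0, 3]
  [4, 6, 4, 0]

This is the Floyd-Warshall all-pairs shortest-path computation. For each intermediate vertex k = 0, 1, …, 3, update dist[i][j] ← min(dist[i][j], dist[i][k] + dist[k][j]). The final matrix gives, for each (i, j), the minimum total weight of any directed path from i to j (possibly empty when i = j).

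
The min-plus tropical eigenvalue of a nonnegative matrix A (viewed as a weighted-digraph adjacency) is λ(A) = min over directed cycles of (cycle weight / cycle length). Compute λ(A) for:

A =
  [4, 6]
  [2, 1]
λ(A) = 1

Enumerate directed cycles and compute their means (weight / length). Sample:
  cycle 0 → 0: weight = 4, length = 1, mean = 4/1 ≈ 4.000
  cycle 1 → 1: weight = 1, length = 1, mean = 1/1 ≈ 1.000
  cycle 0 → 1 → 0: weight = 8, length = 2, mean = 8/2 ≈ 4.000
  cycle 1 → 0 → 1: weight = 8, length = 2, mean = 8/2 ≈ 4.000
Minimum mean = 1.000, attained e.g. along the cycle 1 → 1 with weight 1 and length 1. So λ(A) = 1/1 = 1.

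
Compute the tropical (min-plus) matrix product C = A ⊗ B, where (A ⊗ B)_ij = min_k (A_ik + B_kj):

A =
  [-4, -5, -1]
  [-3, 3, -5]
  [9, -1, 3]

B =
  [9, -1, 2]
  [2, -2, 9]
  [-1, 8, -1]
A ⊗ B =
  [-3, -7, -2]
  [-6, -4, -6]
  [1, -3, 2]

Apply the min-plus product entry-by-entry:
  C[0][0] = min over k of (A[0][0] + B[0][0] = -4 + 9 = 5, A[0][1] + B[1][0] = -5 + 2 = -3, A[0][2] + B[2][0] = -1 + -1 = -2) = -3 (attained at k = 1)
  C[0][1] = min over k of (A[0][0] + B[0][1] = -4 + -1 = -5, A[0][1] + B[1][1] = -5 + -2 = -7, A[0][2] + B[2][1] = -1 + 8 = 7) = -7 (attained at k = 1)
  C[0][2] = min over k of (A[0][0] + B[0][2] = -4 + 2 = -2, A[0][1] + B[1][2] = -5 + 9 = 4, A[0][2] + B[2][2] = -1 + -1 = -2) = -2 (attained at k = 0)
  C[1][0] = min over k of (A[1][0] + B[0][0] = -3 + 9 = 6, A[1][1] + B[1][0] = 3 + 2 = 5, A[1][2] + B[2][0] = -5 + -1 = -6) = -6 (attained at k = 2)
  C[1][1] = min over k of (A[1][0] + B[0][1] = -3 + -1 = -4, A[1][1] + B[1][1] = 3 + -2 = 1, A[1][2] + B[2][1] = -5 + 8 = 3) = -4 (attained at k = 0)
  C[1][2] = min over k of (A[1][0] + B[0][2] = -3 + 2 = -1, A[1][1] + B[1][2] = 3 + 9 = 12, A[1][2] + B[2][2] = -5 + -1 = -6) = -6 (attained at k = 2)
  C[2][0] = min over k of (A[2][0] + B[0][0] = 9 + 9 = 18, A[2][1] + B[1][0] = -1 + 2 = 1, A[2][2] + B[2][0] = 3 + -1 = 2) = 1 (attained at k = 1)
  C[2][1] = min over k of (A[2][0] + B[0][1] = 9 + -1 = 8, A[2][1] + B[1][1] = -1 + -2 = -3, A[2][2] + B[2][1] = 3 + 8 = 11) = -3 (attained at k = 1)
  C[2][2] = min over k of (A[2][0] + B[0][2] = 9 + 2 = 11, A[2][1] + B[1][2] = -1 + 9 = 8, A[2][2] + B[2][2] = 3 + -1 = 2) = 2 (attained at k = 2)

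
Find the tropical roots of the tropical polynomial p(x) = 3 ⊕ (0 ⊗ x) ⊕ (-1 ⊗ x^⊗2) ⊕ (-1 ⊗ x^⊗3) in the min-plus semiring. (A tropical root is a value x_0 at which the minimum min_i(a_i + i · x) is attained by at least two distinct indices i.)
Roots: {0, 1, 3}

Each tropical root is a break point of the lower envelope of the lines y = a_i + i · x (there are 4 lines, with slopes 0, 1, ..., 3). Only the lines that attain the minimum somewhere contribute to roots; other lines are dominated. Here the surviving (envelope) indices are i = 3, i = 2, i = 1, i = 0.
Intersections between consecutive envelope lines give the roots: for adjacent envelope indices i < j the intersection is x = (a_i − a_j) / (j − i). Reading off the sorted break points: {0, 1, 3}.
Verification: at each break x_0, at least two indices attain the minimum of min_i(a_i + i · x_0).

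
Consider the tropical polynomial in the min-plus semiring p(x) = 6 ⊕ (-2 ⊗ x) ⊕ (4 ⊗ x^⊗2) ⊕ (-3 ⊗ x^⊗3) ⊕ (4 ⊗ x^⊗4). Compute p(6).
p(6) = 4

A tropical monomial a ⊗ x^⊗i evaluates to a + i · x. Evaluating each term at x = 6:
  Term 0 contributes 6 + 0 · 6 = 6
  Term 1 contributes -2 + 1 · 6 = 4
  Term 2 contributes 4 + 2 · 6 = 16
  Term 3 contributes -3 + 3 · 6 = 15
  Term 4 contributes 4 + 4 · 6 = 28
p(6) = ⊕ of these = min[6, 4, 16, 15, 28] = 4.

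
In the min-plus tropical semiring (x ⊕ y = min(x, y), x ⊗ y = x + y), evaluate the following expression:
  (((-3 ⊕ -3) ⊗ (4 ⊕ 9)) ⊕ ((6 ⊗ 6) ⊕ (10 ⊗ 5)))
(((-3 ⊕ -3) ⊗ (4 ⊕ 9)) ⊕ ((6 ⊗ 6) ⊕ (10 ⊗ 5))) = 1

Expand innermost to outermost. Recall ⊕ takes the minimum of its arguments and ⊗ takes their sum. Working out the expression (((-3 ⊕ -3) ⊗ (4 ⊕ 9)) ⊕ ((6 ⊗ 6) ⊕ (10 ⊗ 5))) gives 1.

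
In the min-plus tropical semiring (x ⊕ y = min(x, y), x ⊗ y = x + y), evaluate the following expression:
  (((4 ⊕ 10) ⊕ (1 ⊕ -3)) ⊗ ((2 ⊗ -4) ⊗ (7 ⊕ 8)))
(((4 ⊕ 10) ⊕ (1 ⊕ -3)) ⊗ ((2 ⊗ -4) ⊗ (7 ⊕ 8))) = 2

Expand innermost to outermost. Recall ⊕ takes the minimum of its arguments and ⊗ takes their sum. Working out the expression (((4 ⊕ 10) ⊕ (1 ⊕ -3)) ⊗ ((2 ⊗ -4) ⊗ (7 ⊕ 8))) gives 2.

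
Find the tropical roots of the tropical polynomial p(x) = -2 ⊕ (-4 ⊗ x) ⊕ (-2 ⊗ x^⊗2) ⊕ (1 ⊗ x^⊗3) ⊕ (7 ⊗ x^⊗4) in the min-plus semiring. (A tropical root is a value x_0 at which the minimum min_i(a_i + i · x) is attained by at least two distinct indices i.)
Roots: {-6, -3, -2, 2}

Each tropical root is a break point of the lower envelope of the lines y = a_i + i · x (there are 5 lines, with slopes 0, 1, ..., 4). Only the lines that attain the minimum somewhere contribute to roots; other lines are dominated. Here the surviving (envelope) indices are i = 4, i = 3, i = 2, i = 1, i = 0.
Intersections between consecutive envelope lines give the roots: for adjacent envelope indices i < j the intersection is x = (a_i − a_j) / (j − i). Reading off the sorted break points: {-6, -3, -2, 2}.
Verification: at each break x_0, at least two indices attain the minimum of min_i(a_i + i · x_0).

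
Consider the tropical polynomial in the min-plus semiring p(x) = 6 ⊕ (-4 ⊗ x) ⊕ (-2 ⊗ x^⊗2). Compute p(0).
p(0) = -4

A tropical monomial a ⊗ x^⊗i evaluates to a + i · x. Evaluating each term at x = 0:
  Term 0 contributes 6 + 0 · 0 = 6
  Term 1 contributes -4 + 1 · 0 = -4
  Term 2 contributes -2 + 2 · 0 = -2
p(0) = ⊕ of these = min[6, -4, -2] = -4.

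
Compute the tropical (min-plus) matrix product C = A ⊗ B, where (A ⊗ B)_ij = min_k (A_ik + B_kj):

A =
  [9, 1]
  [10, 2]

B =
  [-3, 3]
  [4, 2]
A ⊗ B =
  [5, 3]
  [6, 4]

Apply the min-plus product entry-by-entry:
  C[0][0] = min over k of (A[0][0] + B[0][0] = 9 + -3 = 6, A[0][1] + B[1][0] = 1 + 4 = 5) = 5 (attained at k = 1)
  C[0][1] = min over k of (A[0][0] + B[0][1] = 9 + 3 = 12, A[0][1] + B[1][1] = 1 + 2 = 3) = 3 (attained at k = 1)
  C[1][0] = min over k of (A[1][0] + B[0][0] = 10 + -3 = 7, A[1][1] + B[1][0] = 2 + 4 = 6) = 6 (attained at k = 1)
  C[1][1] = min over k of (A[1][0] + B[0][1] = 10 + 3 = 13, A[1][1] + B[1][1] = 2 + 2 = 4) = 4 (attained at k = 1)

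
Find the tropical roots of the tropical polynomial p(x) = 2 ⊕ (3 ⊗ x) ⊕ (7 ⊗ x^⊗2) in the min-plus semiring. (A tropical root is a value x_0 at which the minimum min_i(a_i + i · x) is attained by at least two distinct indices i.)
Roots: {-4, -1}

Each tropical root is a break point of the lower envelope of the lines y = a_i + i · x (there are 3 lines, with slopes 0, 1, ..., 2). Only the lines that attain the minimum somewhere contribute to roots; other lines are dominated. Here the surviving (envelope) indices are i = 2, i = 1, i = 0.
Intersections between consecutive envelope lines give the roots: for adjacent envelope indices i < j the intersection is x = (a_i − a_j) / (j − i). Reading off the sorted break points: {-4, -1}.
Verification: at each break x_0, at least two indices attain the minimum of min_i(a_i + i · x_0).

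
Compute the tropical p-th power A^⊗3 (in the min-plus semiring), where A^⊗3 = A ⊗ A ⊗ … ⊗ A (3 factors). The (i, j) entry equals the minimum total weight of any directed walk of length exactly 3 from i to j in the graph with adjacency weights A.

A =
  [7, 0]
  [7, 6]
A^⊗3 =
  [13, 7]
  [14, 13]

Each entry (A^⊗3)_ij equals the minimum over all length-3 walks i = v_0 → v_1 → … → v_3 = j of Σ_t A[v_t][v_{t+1}]. For example, for (i, j) = (0, 1) we minimise over 4 possible intermediate vertex sequences; the minimum is 7, attained along the walk 0 → 1 → 0 → 1.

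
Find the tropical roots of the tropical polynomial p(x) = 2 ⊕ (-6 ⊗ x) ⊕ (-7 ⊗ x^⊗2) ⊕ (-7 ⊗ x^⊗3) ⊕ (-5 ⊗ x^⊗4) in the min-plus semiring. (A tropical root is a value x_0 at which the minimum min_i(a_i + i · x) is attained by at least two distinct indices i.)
Roots: {-2, 0, 1, 8}

Each tropical root is a break point of the lower envelope of the lines y = a_i + i · x (there are 5 lines, with slopes 0, 1, ..., 4). Only the lines that attain the minimum somewhere contribute to roots; other lines are dominated. Here the surviving (envelope) indices are i = 4, i = 3, i = 2, i = 1, i = 0.
Intersections between consecutive envelope lines give the roots: for adjacent envelope indices i < j the intersection is x = (a_i − a_j) / (j − i). Reading off the sorted break points: {-2, 0, 1, 8}.
Verification: at each break x_0, at least two indices attain the minimum of min_i(a_i + i · x_0).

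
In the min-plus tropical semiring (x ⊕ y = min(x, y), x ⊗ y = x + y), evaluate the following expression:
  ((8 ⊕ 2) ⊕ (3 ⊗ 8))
((8 ⊕ 2) ⊕ (3 ⊗ 8)) = 2

Expand innermost to outermost. Recall ⊕ takes the minimum of its arguments and ⊗ takes their sum. Working out the expression ((8 ⊕ 2) ⊕ (3 ⊗ 8)) gives 2.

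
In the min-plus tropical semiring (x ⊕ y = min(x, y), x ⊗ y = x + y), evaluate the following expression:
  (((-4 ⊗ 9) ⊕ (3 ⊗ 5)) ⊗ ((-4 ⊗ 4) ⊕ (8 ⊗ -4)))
(((-4 ⊗ 9) ⊕ (3 ⊗ 5)) ⊗ ((-4 ⊗ 4) ⊕ (8 ⊗ -4))) = 5

Expand innermost to outermost. Recall ⊕ takes the minimum of its arguments and ⊗ takes their sum. Working out the expression (((-4 ⊗ 9) ⊕ (3 ⊗ 5)) ⊗ ((-4 ⊗ 4) ⊕ (8 ⊗ -4))) gives 5.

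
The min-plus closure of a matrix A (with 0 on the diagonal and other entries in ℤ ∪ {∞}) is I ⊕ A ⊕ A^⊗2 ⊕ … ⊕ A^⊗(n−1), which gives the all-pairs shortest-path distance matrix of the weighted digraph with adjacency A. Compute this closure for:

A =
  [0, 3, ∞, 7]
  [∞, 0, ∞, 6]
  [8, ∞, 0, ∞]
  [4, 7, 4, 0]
Closure =
  [0, 3, 11, 7]
  [10, 0, 10, 6]
  [8, 11, 0, 15]
  [4, 7, 4, 0]

This is the Floyd-Warshall all-pairs shortest-path computation. For each intermediate vertex k = 0, 1, …, 3, update dist[i][j] ← min(dist[i][j], dist[i][k] + dist[k][j]). The final matrix gives, for each (i, j), the minimum total weight of any directed path from i to j (possibly empty when i = j).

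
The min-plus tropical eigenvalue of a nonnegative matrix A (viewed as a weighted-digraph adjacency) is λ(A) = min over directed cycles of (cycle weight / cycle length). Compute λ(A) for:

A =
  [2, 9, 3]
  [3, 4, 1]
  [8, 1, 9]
λ(A) = 1

Enumerate directed cycles and compute their means (weight / length). Sample:
  cycle 0 → 0: weight = 2, length = 1, mean = 2/1 ≈ 2.000
  cycle 1 → 1: weight = 4, length = 1, mean = 4/1 ≈ 4.000
  cycle 2 → 2: weight = 9, length = 1, mean = 9/1 ≈ 9.000
  cycle 0 → 1 → 0: weight = 12, length = 2, mean = 12/2 ≈ 6.000
  cycle 0 → 2 → 0: weight = 11, length = 2, mean = 11/2 ≈ 5.500
  cycle 1 → 0 → 1: weight = 12, length = 2, mean = 12/2 ≈ 6.000
Minimum mean = 1.000, attained e.g. along the cycle 1 → 2 → 1 with weight 2 and length 2. So λ(A) = 2/2 = 1.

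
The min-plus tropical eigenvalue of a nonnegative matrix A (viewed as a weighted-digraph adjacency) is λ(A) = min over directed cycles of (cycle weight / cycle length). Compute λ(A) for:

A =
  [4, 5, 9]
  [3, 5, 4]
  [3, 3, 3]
λ(A) = 3

Enumerate directed cycles and compute their means (weight / length). Sample:
  cycle 0 → 0: weight = 4, length = 1, mean = 4/1 ≈ 4.000
  cycle 1 → 1: weight = 5, length = 1, mean = 5/1 ≈ 5.000
  cycle 2 → 2: weight = 3, length = 1, mean = 3/1 ≈ 3.000
  cycle 0 → 1 → 0: weight = 8, length = 2, mean = 8/2 ≈ 4.000
  cycle 0 → 2 → 0: weight = 12, length = 2, mean = 12/2 ≈ 6.000
  cycle 1 → 0 → 1: weight = 8, length = 2, mean = 8/2 ≈ 4.000
Minimum mean = 3.000, attained e.g. along the cycle 2 → 2 with weight 3 and length 1. So λ(A) = 3/1 = 3.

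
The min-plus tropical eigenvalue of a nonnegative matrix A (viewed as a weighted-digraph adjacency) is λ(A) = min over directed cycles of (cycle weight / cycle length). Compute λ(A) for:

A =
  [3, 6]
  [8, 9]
λ(A) = 3

Enumerate directed cycles and compute their means (weight / length). Sample:
  cycle 0 → 0: weight = 3, length = 1, mean = 3/1 ≈ 3.000
  cycle 1 → 1: weight = 9, length = 1, mean = 9/1 ≈ 9.000
  cycle 0 → 1 → 0: weight = 14, length = 2, mean = 14/2 ≈ 7.000
  cycle 1 → 0 → 1: weight = 14, length = 2, mean = 14/2 ≈ 7.000
Minimum mean = 3.000, attained e.g. along the cycle 0 → 0 with weight 3 and length 1. So λ(A) = 3/1 = 3.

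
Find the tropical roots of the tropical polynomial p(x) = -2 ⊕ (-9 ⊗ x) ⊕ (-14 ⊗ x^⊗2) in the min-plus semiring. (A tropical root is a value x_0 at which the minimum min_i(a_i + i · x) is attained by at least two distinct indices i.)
Roots: {5, 7}

Each tropical root is a break point of the lower envelope of the lines y = a_i + i · x (there are 3 lines, with slopes 0, 1, ..., 2). Only the lines that attain the minimum somewhere contribute to roots; other lines are dominated. Here the surviving (envelope) indices are i = 2, i = 1, i = 0.
Intersections between consecutive envelope lines give the roots: for adjacent envelope indices i < j the intersection is x = (a_i − a_j) / (j − i). Reading off the sorted break points: {5, 7}.
Verification: at each break x_0, at least two indices attain the minimum of min_i(a_i + i · x_0).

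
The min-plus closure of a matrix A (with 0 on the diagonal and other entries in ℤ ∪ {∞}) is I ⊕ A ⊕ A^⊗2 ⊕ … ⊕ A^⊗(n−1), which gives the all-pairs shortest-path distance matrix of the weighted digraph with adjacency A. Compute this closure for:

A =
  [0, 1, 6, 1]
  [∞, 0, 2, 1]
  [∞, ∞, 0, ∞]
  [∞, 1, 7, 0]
Closure =
  [0, 1, 3, 1]
  [∞, 0, 2, 1]
  [∞, ∞, 0, ∞]
  [∞, 1, 3, 0]

This is the Floyd-Warshall all-pairs shortest-path computation. For each intermediate vertex k = 0, 1, …, 3, update dist[i][j] ← min(dist[i][j], dist[i][k] + dist[k][j]). The final matrix gives, for each (i, j), the minimum total weight of any directed path from i to j (possibly empty when i = j).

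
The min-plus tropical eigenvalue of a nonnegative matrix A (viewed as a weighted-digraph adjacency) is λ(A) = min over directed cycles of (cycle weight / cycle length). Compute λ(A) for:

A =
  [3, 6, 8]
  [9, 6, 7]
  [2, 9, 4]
λ(A) = 3

Enumerate directed cycles and compute their means (weight / length). Sample:
  cycle 0 → 0: weight = 3, length = 1, mean = 3/1 ≈ 3.000
  cycle 1 → 1: weight = 6, length = 1, mean = 6/1 ≈ 6.000
  cycle 2 → 2: weight = 4, length = 1, mean = 4/1 ≈ 4.000
  cycle 0 → 1 → 0: weight = 15, length = 2, mean = 15/2 ≈ 7.500
  cycle 0 → 2 → 0: weight = 10, length = 2, mean = 10/2 ≈ 5.000
  cycle 1 → 0 → 1: weight = 15, length = 2, mean = 15/2 ≈ 7.500
Minimum mean = 3.000, attained e.g. along the cycle 0 → 0 with weight 3 and length 1. So λ(A) = 3/1 = 3.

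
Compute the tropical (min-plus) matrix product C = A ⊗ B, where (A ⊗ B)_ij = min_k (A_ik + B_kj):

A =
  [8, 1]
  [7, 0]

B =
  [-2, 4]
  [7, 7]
A ⊗ B =
  [6, 8]
  [5, 7]

Apply the min-plus product entry-by-entry:
  C[0][0] = min over k of (A[0][0] + B[0][0] = 8 + -2 = 6, A[0][1] + B[1][0] = 1 + 7 = 8) = 6 (attained at k = 0)
  C[0][1] = min over k of (A[0][0] + B[0][1] = 8 + 4 = 12, A[0][1] + B[1][1] = 1 + 7 = 8) = 8 (attained at k = 1)
  C[1][0] = min over k of (A[1][0] + B[0][0] = 7 + -2 = 5, A[1][1] + B[1][0] = 0 + 7 = 7) = 5 (attained at k = 0)
  C[1][1] = min over k of (A[1][0] + B[0][1] = 7 + 4 = 11, A[1][1] + B[1][1] = 0 + 7 = 7) = 7 (attained at k = 1)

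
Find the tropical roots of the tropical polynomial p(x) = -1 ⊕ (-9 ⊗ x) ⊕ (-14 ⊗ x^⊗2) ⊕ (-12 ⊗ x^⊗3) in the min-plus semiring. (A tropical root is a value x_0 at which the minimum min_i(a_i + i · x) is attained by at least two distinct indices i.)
Roots: {-2, 5, 8}

Each tropical root is a break point of the lower envelope of the lines y = a_i + i · x (there are 4 lines, with slopes 0, 1, ..., 3). Only the lines that attain the minimum somewhere contribute to roots; other lines are dominated. Here the surviving (envelope) indices are i = 3, i = 2, i = 1, i = 0.
Intersections between consecutive envelope lines give the roots: for adjacent envelope indices i < j the intersection is x = (a_i − a_j) / (j − i). Reading off the sorted break points: {-2, 5, 8}.
Verification: at each break x_0, at least two indices attain the minimum of min_i(a_i + i · x_0).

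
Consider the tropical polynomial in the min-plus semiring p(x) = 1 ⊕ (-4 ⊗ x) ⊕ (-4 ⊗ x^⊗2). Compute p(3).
p(3) = -1

A tropical monomial a ⊗ x^⊗i evaluates to a + i · x. Evaluating each term at x = 3:
  Term 0 contributes 1 + 0 · 3 = 1
  Term 1 contributes -4 + 1 · 3 = -1
  Term 2 contributes -4 + 2 · 3 = 2
p(3) = ⊕ of these = min[1, -1, 2] = -1.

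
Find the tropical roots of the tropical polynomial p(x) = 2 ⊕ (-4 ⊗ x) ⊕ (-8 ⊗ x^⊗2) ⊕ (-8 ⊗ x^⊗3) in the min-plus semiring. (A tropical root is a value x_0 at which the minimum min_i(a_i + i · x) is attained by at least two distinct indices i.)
Roots: {0, 4, 6}

Each tropical root is a break point of the lower envelope of the lines y = a_i + i · x (there are 4 lines, with slopes 0, 1, ..., 3). Only the lines that attain the minimum somewhere contribute to roots; other lines are dominated. Here the surviving (envelope) indices are i = 3, i = 2, i = 1, i = 0.
Intersections between consecutive envelope lines give the roots: for adjacent envelope indices i < j the intersection is x = (a_i − a_j) / (j − i). Reading off the sorted break points: {0, 4, 6}.
Verification: at each break x_0, at least two indices attain the minimum of min_i(a_i + i · x_0).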